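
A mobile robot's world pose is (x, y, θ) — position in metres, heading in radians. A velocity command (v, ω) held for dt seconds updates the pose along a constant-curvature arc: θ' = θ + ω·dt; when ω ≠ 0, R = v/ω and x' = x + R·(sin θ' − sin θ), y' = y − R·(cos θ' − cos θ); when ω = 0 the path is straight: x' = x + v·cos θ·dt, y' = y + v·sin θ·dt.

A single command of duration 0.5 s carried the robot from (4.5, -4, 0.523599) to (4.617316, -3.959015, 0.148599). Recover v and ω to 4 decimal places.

v = 0.2500, ω = -0.7500

Δθ = 0.148599 − 0.523599 = -0.375000
ω = Δθ/dt = -0.375000/0.5 = -0.7500
R = Δx/(sin θ' − sin θ) = -0.3333
v = R·ω = -0.3333·-0.7500 = 0.2500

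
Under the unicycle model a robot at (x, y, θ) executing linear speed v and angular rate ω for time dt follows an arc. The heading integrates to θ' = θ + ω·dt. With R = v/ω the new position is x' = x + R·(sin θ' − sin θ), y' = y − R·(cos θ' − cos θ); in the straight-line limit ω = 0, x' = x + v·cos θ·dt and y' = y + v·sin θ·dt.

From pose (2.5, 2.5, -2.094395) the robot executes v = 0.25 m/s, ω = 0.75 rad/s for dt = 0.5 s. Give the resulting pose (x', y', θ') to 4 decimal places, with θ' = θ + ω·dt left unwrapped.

(2.4590, 2.3827, -1.7194)

θ' = -2.0944 + 0.75·0.5 = -1.7194
R = v/ω = 0.25/0.75 = 0.3333
x' = 2.5 + 0.3333·(sin -1.7194 − sin -2.0944) = 2.4590
y' = 2.5 − 0.3333·(cos -1.7194 − cos -2.0944) = 2.3827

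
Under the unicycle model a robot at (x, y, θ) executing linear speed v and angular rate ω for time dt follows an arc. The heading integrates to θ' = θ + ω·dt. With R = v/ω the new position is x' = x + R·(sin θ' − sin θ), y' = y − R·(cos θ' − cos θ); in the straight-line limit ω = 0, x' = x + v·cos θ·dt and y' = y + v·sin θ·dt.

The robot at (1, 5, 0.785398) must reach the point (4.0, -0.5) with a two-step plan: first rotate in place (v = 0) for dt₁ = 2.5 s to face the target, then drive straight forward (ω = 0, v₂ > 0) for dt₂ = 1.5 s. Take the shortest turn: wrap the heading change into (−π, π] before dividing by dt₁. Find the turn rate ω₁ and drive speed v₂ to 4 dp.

heading to target = atan2(-0.5−5, 4−1) = -1.0714
Δθ = wrap(-1.0714 − 0.7854) = -1.8568; ω₁ = Δθ/dt₁ = -0.7427
distance = √((4−1)² + (-0.5−5)²) = 6.2650; v₂ = distance/dt₂ = 4.1767

ω₁ = -0.7427, v₂ = 4.1767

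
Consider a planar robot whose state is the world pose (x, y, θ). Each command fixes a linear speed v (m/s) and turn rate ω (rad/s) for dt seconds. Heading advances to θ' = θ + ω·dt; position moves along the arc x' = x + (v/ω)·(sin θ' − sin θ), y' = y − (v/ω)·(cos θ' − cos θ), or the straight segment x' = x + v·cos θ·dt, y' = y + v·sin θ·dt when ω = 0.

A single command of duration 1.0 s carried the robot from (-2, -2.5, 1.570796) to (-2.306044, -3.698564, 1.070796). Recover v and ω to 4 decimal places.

v = -1.2500, ω = -0.5000

Δθ = 1.070796 − 1.570796 = -0.500000
ω = Δθ/dt = -0.500000/1.0 = -0.5000
R = −Δy/(cos θ' − cos θ) = 2.5000
v = R·ω = 2.5000·-0.5000 = -1.2500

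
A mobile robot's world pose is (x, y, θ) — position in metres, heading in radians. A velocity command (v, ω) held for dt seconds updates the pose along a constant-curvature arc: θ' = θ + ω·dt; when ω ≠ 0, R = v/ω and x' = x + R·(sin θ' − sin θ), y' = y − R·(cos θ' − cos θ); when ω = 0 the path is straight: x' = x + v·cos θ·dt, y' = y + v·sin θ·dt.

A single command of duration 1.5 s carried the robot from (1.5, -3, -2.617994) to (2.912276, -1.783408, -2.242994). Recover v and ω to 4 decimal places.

Δθ = -2.242994 − -2.617994 = 0.375000
ω = Δθ/dt = 0.375000/1.5 = 0.2500
R = Δx/(sin θ' − sin θ) = -5.0000
v = R·ω = -5.0000·0.2500 = -1.2500

v = -1.2500, ω = 0.2500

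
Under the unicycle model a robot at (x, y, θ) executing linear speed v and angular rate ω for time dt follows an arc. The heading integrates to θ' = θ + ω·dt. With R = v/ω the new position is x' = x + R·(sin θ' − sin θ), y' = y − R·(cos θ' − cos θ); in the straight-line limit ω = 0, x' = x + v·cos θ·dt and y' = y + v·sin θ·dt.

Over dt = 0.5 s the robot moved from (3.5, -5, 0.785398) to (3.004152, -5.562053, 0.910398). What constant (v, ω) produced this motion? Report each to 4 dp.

v = -1.5000, ω = 0.2500

Δθ = 0.910398 − 0.785398 = 0.125000
ω = Δθ/dt = 0.125000/0.5 = 0.2500
R = −Δy/(cos θ' − cos θ) = -6.0000
v = R·ω = -6.0000·0.2500 = -1.5000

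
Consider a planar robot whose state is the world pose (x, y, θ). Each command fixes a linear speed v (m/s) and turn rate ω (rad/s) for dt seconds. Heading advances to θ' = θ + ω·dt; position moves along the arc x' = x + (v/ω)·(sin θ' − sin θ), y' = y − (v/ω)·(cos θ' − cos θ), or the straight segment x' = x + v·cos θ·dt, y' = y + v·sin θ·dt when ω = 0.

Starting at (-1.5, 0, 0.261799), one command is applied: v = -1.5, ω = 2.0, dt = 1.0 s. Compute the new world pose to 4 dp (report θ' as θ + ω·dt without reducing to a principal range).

(-1.8838, -1.2024, 2.2618)

θ' = 0.2618 + 2.0·1.0 = 2.2618
R = v/ω = -1.5/2.0 = -0.7500
x' = -1.5 + -0.7500·(sin 2.2618 − sin 0.2618) = -1.8838
y' = 0 − -0.7500·(cos 2.2618 − cos 0.2618) = -1.2024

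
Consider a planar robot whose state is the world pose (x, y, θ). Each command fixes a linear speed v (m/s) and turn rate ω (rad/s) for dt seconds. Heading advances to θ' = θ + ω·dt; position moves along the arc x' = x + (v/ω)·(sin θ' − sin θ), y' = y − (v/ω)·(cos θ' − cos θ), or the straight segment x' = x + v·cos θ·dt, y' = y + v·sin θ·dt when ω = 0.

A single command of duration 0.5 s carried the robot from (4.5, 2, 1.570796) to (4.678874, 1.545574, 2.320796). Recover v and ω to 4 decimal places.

Δθ = 2.320796 − 1.570796 = 0.750000
ω = Δθ/dt = 0.750000/0.5 = 1.5000
R = −Δy/(cos θ' − cos θ) = -0.6667
v = R·ω = -0.6667·1.5000 = -1.0000

v = -1.0000, ω = 1.5000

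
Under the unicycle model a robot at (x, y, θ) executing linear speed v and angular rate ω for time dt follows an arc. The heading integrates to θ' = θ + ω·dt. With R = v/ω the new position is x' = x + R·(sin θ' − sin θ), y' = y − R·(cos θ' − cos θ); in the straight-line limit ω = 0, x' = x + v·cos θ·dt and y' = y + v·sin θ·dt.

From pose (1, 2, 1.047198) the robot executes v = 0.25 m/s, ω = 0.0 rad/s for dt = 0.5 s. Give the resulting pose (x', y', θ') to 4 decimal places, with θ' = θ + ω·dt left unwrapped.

(1.0625, 2.1083, 1.0472)

θ' = 1.0472 + 0.0·0.5 = 1.0472
ω = 0 → straight: x' = 1 + 0.25·cos(1.0472)·0.5 = 1.0625
y' = 2 + 0.25·sin(1.0472)·0.5 = 2.1083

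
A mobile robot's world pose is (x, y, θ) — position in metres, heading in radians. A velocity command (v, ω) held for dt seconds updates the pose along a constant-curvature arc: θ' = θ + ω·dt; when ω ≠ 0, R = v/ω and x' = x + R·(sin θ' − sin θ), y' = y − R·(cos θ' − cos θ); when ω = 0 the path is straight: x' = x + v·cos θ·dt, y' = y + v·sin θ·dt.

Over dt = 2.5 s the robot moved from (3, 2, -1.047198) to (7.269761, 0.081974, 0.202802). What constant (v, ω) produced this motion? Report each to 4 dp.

v = 2.0000, ω = 0.5000

Δθ = 0.202802 − -1.047198 = 1.250000
ω = Δθ/dt = 1.250000/2.5 = 0.5000
R = Δx/(sin θ' − sin θ) = 4.0000
v = R·ω = 4.0000·0.5000 = 2.0000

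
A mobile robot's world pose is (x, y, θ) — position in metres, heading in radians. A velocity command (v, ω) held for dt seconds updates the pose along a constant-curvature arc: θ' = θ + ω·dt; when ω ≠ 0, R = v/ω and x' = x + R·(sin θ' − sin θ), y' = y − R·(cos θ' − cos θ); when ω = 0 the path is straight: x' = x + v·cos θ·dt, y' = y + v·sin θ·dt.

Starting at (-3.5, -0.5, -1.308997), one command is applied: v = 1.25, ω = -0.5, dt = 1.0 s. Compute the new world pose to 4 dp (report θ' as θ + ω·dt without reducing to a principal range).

θ' = -1.3090 + -0.5·1.0 = -1.8090
R = v/ω = 1.25/-0.5 = -2.5000
x' = -3.5 + -2.5000·(sin -1.8090 − sin -1.3090) = -3.4854
y' = -0.5 − -2.5000·(cos -1.8090 − cos -1.3090) = -1.7369

(-3.4854, -1.7369, -1.8090)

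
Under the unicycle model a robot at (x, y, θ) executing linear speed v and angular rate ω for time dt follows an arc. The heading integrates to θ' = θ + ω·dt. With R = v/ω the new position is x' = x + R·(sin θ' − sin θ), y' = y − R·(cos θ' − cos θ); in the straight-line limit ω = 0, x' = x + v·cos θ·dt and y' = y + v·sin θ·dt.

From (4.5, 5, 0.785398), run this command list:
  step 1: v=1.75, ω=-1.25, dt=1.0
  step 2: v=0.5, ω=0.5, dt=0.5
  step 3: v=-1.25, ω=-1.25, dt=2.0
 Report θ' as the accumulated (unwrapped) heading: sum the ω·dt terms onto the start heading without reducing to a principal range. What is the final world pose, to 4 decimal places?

(6.1512, 7.0659, -2.7146)

step 1: θ'=-0.4646 (R=-1.4000) → pose (6.1172, 5.2617, -0.4646)
step 2: θ'=-0.2146 (R=1.0000) → pose (6.3524, 5.1786, -0.2146)
step 3: θ'=-2.7146 (R=1.0000) → pose (6.1512, 7.0659, -2.7146)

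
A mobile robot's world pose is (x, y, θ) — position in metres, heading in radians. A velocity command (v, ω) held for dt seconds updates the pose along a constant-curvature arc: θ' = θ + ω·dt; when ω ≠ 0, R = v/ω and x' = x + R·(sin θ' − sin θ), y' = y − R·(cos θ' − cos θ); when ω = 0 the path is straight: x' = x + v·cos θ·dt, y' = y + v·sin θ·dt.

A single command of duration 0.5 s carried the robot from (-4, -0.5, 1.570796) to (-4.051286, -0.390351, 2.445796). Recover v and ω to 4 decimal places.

Δθ = 2.445796 − 1.570796 = 0.875000
ω = Δθ/dt = 0.875000/0.5 = 1.7500
R = −Δy/(cos θ' − cos θ) = 0.1429
v = R·ω = 0.1429·1.7500 = 0.2500

v = 0.2500, ω = 1.7500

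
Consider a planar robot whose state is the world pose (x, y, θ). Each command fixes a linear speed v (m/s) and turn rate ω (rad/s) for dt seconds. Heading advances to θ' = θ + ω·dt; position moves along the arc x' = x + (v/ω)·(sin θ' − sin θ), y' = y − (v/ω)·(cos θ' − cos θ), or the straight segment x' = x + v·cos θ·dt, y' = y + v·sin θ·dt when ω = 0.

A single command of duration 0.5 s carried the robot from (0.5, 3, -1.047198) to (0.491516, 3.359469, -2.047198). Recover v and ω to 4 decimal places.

v = -0.7500, ω = -2.0000

Δθ = -2.047198 − -1.047198 = -1.000000
ω = Δθ/dt = -1.000000/0.5 = -2.0000
R = −Δy/(cos θ' − cos θ) = 0.3750
v = R·ω = 0.3750·-2.0000 = -0.7500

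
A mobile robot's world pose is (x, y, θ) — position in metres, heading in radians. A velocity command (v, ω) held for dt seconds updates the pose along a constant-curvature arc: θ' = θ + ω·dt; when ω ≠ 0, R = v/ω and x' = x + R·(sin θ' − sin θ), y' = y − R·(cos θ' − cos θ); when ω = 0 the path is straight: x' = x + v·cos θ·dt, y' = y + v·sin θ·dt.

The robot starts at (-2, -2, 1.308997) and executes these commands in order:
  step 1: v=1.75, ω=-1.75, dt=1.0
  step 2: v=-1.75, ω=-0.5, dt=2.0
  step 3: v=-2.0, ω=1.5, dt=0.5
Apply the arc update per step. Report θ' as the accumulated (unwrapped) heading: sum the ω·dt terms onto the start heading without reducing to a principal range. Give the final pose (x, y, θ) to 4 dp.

(-3.0562, 2.2125, -0.6910)

step 1: θ'=-0.4410 (R=-1.0000) → pose (-0.6072, -1.3545, -0.4410)
step 2: θ'=-1.4410 (R=3.5000) → pose (-2.5838, 1.3576, -1.4410)
step 3: θ'=-0.6910 (R=-1.3333) → pose (-3.0562, 2.2125, -0.6910)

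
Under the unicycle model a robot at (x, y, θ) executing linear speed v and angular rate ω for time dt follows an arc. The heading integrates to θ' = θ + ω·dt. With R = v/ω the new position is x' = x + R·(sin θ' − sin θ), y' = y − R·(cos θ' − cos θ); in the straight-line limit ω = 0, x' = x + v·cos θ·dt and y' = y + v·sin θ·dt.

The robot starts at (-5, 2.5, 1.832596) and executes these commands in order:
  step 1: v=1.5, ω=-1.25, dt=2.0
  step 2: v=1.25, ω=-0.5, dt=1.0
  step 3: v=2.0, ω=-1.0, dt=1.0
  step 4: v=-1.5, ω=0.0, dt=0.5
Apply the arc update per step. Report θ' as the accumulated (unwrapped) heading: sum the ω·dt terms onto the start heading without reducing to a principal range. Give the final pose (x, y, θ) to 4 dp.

(-2.1098, 1.4825, -2.1674)

step 1: θ'=-0.6674 (R=-1.2000) → pose (-3.0982, 3.7531, -0.6674)
step 2: θ'=-1.1674 (R=-2.5000) → pose (-2.3462, 2.7709, -1.1674)
step 3: θ'=-2.1674 (R=-2.0000) → pose (-2.5312, 0.8621, -2.1674)
step 4: θ'=-2.1674 (straight) → pose (-2.1098, 1.4825, -2.1674)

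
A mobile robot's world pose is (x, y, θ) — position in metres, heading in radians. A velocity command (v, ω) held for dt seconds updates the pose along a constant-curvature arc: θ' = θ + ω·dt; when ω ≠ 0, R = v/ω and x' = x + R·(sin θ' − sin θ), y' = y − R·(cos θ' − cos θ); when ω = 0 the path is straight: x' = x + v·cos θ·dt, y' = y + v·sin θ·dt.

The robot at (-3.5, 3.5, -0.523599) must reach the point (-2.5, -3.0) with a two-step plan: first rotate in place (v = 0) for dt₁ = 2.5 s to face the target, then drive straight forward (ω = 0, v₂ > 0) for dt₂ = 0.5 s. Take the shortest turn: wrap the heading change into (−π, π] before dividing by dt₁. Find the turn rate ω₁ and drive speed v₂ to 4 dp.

ω₁ = -0.3578, v₂ = 13.1529

heading to target = atan2(-3−3.5, -2.5−-3.5) = -1.4181
Δθ = wrap(-1.4181 − -0.5236) = -0.8945; ω₁ = Δθ/dt₁ = -0.3578
distance = √((-2.5−-3.5)² + (-3−3.5)²) = 6.5765; v₂ = distance/dt₂ = 13.1529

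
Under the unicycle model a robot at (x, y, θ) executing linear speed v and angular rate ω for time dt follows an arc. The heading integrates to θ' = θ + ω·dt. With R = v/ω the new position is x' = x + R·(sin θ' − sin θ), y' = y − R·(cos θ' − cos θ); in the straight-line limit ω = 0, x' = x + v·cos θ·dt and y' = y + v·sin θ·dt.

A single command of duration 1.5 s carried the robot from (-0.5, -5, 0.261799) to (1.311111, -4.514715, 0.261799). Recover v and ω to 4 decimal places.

v = 1.2500, ω = 0.0000

Δθ = 0.261799 − 0.261799 = 0.000000
ω = Δθ/dt = 0.000000/1.5 = 0.0000
ω = 0 → v = (Δx·cos θ + Δy·sin θ)/dt = 1.2500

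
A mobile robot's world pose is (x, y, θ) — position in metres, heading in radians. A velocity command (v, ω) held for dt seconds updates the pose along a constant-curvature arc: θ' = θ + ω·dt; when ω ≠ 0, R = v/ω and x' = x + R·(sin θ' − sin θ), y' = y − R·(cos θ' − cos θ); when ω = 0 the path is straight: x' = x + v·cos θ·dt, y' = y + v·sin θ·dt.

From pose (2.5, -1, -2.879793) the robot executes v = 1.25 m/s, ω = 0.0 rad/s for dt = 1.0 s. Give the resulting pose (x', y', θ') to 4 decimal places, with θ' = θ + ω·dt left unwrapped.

θ' = -2.8798 + 0.0·1.0 = -2.8798
ω = 0 → straight: x' = 2.5 + 1.25·cos(-2.8798)·1.0 = 1.2926
y' = -1 + 1.25·sin(-2.8798)·1.0 = -1.3235

(1.2926, -1.3235, -2.8798)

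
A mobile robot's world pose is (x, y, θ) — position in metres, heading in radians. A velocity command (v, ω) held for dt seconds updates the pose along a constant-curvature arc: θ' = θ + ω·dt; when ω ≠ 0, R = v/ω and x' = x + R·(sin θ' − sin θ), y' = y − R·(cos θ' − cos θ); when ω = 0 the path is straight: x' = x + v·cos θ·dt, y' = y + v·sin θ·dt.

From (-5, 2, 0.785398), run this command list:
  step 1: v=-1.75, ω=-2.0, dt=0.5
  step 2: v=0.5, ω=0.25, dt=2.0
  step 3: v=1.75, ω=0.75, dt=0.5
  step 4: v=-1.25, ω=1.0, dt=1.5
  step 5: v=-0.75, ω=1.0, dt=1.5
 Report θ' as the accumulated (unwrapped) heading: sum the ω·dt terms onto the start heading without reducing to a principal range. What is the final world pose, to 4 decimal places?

(-3.3186, 0.2785, 3.6604)

step 1: θ'=-0.2146 (R=0.8750) → pose (-5.8051, 1.7638, -0.2146)
step 2: θ'=0.2854 (R=2.0000) → pose (-4.8161, 1.7988, 0.2854)
step 3: θ'=0.6604 (R=2.3333) → pose (-4.0416, 2.1950, 0.6604)
step 4: θ'=2.1604 (R=-1.2500) → pose (-4.3138, 0.5128, 2.1604)
step 5: θ'=3.6604 (R=-0.7500) → pose (-3.3186, 0.2785, 3.6604)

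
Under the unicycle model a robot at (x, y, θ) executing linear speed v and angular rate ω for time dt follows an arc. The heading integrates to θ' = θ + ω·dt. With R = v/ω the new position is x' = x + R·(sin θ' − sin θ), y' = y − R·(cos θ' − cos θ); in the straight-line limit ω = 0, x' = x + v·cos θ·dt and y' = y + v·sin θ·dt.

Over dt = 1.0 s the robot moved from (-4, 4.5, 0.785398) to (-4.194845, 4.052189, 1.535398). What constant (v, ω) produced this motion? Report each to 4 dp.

v = -0.5000, ω = 0.7500

Δθ = 1.535398 − 0.785398 = 0.750000
ω = Δθ/dt = 0.750000/1.0 = 0.7500
R = −Δy/(cos θ' − cos θ) = -0.6667
v = R·ω = -0.6667·0.7500 = -0.5000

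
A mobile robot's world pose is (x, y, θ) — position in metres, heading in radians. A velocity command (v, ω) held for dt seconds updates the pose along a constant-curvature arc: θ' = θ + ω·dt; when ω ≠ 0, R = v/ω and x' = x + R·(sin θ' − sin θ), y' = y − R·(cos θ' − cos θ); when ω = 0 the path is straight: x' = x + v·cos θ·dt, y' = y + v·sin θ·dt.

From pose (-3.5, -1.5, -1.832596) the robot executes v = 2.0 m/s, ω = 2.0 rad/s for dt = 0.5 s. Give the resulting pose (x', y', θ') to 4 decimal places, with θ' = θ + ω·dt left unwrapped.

(-3.2738, -2.4318, -0.8326)

θ' = -1.8326 + 2.0·0.5 = -0.8326
R = v/ω = 2.0/2.0 = 1.0000
x' = -3.5 + 1.0000·(sin -0.8326 − sin -1.8326) = -3.2738
y' = -1.5 − 1.0000·(cos -0.8326 − cos -1.8326) = -2.4318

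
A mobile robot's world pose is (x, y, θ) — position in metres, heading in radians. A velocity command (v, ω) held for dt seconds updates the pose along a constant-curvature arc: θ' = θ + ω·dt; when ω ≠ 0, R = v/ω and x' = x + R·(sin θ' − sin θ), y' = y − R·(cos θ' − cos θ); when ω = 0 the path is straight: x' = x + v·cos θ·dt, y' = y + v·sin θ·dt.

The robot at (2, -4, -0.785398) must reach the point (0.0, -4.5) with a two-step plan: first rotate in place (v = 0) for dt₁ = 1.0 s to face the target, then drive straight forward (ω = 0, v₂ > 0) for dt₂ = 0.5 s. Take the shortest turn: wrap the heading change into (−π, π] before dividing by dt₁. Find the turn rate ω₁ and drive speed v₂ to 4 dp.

heading to target = atan2(-4.5−-4, 0−2) = -2.8966
Δθ = wrap(-2.8966 − -0.7854) = -2.1112; ω₁ = Δθ/dt₁ = -2.1112
distance = √((0−2)² + (-4.5−-4)²) = 2.0616; v₂ = distance/dt₂ = 4.1231

ω₁ = -2.1112, v₂ = 4.1231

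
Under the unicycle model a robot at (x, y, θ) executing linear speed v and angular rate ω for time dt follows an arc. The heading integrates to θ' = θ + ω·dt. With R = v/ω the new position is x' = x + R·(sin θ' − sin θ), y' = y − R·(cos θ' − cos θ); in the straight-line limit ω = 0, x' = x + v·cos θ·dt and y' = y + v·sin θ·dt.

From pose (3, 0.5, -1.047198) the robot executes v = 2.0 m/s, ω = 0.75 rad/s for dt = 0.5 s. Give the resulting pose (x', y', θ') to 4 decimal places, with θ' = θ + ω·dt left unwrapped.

θ' = -1.0472 + 0.75·0.5 = -0.6722
R = v/ω = 2.0/0.75 = 2.6667
x' = 3 + 2.6667·(sin -0.6722 − sin -1.0472) = 3.6488
y' = 0.5 − 2.6667·(cos -0.6722 − cos -1.0472) = -0.2532

(3.6488, -0.2532, -0.6722)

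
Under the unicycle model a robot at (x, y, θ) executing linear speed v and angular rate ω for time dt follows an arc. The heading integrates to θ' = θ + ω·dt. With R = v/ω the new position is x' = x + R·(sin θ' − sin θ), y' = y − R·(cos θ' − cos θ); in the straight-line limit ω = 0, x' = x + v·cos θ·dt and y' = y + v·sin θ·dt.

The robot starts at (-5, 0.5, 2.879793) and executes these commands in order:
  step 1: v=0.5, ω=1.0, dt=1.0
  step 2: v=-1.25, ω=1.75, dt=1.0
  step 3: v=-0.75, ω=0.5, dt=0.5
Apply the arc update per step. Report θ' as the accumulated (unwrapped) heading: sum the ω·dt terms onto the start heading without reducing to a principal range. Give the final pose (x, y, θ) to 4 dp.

step 1: θ'=3.8798 (R=0.5000) → pose (-5.4659, 0.3869, 3.8798)
step 2: θ'=5.6298 (R=-0.7143) → pose (-5.5124, 1.4824, 5.6298)
step 3: θ'=5.8798 (R=-1.5000) → pose (-5.8354, 1.6709, 5.8798)

(-5.8354, 1.6709, 5.8798)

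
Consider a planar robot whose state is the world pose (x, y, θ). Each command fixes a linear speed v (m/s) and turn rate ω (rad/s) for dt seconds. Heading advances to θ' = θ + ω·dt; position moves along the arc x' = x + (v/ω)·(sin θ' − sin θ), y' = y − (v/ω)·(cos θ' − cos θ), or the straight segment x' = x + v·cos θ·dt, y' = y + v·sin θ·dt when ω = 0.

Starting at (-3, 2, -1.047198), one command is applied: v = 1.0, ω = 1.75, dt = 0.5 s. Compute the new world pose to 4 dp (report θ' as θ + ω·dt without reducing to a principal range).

(-2.6030, 1.7227, -0.1722)

θ' = -1.0472 + 1.75·0.5 = -0.1722
R = v/ω = 1.0/1.75 = 0.5714
x' = -3 + 0.5714·(sin -0.1722 − sin -1.0472) = -2.6030
y' = 2 − 0.5714·(cos -0.1722 − cos -1.0472) = 1.7227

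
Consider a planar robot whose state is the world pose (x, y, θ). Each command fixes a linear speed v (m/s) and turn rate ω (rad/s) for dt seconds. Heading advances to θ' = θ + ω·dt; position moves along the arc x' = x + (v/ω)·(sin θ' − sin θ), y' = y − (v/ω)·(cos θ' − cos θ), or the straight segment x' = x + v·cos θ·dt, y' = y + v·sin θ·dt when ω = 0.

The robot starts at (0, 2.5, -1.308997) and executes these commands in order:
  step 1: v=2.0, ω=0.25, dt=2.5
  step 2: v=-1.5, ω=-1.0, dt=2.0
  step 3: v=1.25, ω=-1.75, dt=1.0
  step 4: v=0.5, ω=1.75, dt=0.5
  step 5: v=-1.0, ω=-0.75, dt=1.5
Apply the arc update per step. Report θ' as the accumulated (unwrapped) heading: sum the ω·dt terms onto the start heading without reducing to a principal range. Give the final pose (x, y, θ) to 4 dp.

(2.5884, 0.3245, -4.6840)

step 1: θ'=-0.6840 (R=8.0000) → pose (2.6722, -1.6299, -0.6840)
step 2: θ'=-2.6840 (R=1.5000) → pose (2.9574, 0.8784, -2.6840)
step 3: θ'=-4.4340 (R=-0.7143) → pose (1.9550, 1.3229, -4.4340)
step 4: θ'=-3.5590 (R=0.2857) → pose (1.7962, 1.5056, -3.5590)
step 5: θ'=-4.6840 (R=1.3333) → pose (2.5884, 0.3245, -4.6840)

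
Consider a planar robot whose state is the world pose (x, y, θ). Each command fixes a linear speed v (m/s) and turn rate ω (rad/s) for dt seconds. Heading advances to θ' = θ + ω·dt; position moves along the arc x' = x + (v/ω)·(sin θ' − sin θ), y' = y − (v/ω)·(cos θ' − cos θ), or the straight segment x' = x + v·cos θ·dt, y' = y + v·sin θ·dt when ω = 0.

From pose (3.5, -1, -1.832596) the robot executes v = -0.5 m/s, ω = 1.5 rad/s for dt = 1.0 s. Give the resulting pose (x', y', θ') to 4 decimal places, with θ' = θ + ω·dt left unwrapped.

(3.2869, -0.5987, -0.3326)

θ' = -1.8326 + 1.5·1.0 = -0.3326
R = v/ω = -0.5/1.5 = -0.3333
x' = 3.5 + -0.3333·(sin -0.3326 − sin -1.8326) = 3.2869
y' = -1 − -0.3333·(cos -0.3326 − cos -1.8326) = -0.5987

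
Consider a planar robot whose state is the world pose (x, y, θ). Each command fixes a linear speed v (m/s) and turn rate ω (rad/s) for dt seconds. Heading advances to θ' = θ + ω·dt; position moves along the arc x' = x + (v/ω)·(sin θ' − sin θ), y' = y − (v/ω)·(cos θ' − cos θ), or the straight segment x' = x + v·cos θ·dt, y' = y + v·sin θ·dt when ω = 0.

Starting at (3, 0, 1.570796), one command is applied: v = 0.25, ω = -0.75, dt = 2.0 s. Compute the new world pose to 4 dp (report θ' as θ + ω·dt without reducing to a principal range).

θ' = 1.5708 + -0.75·2.0 = 0.0708
R = v/ω = 0.25/-0.75 = -0.3333
x' = 3 + -0.3333·(sin 0.0708 − sin 1.5708) = 3.3098
y' = 0 − -0.3333·(cos 0.0708 − cos 1.5708) = 0.3325

(3.3098, 0.3325, 0.0708)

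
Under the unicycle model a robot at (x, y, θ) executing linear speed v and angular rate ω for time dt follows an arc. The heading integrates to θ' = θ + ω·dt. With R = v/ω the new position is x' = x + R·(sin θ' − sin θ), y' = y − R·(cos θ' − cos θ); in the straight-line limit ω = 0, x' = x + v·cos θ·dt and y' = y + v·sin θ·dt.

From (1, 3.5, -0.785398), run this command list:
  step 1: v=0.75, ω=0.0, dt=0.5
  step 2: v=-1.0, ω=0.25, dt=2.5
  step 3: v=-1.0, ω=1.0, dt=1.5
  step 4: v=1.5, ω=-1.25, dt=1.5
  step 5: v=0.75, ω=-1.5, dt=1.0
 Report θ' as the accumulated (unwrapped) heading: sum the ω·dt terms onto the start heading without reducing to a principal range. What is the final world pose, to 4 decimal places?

step 1: θ'=-0.7854 (straight) → pose (1.2652, 3.2348, -0.7854)
step 2: θ'=-0.1604 (R=-4.0000) → pose (-0.9244, 4.3551, -0.1604)
step 3: θ'=1.3396 (R=-1.0000) → pose (-2.0575, 3.5970, 1.3396)
step 4: θ'=-0.5354 (R=-1.2000) → pose (-0.2772, 4.3541, -0.5354)
step 5: θ'=-2.0354 (R=-0.5000) → pose (-0.0853, 3.7001, -2.0354)

(-0.0853, 3.7001, -2.0354)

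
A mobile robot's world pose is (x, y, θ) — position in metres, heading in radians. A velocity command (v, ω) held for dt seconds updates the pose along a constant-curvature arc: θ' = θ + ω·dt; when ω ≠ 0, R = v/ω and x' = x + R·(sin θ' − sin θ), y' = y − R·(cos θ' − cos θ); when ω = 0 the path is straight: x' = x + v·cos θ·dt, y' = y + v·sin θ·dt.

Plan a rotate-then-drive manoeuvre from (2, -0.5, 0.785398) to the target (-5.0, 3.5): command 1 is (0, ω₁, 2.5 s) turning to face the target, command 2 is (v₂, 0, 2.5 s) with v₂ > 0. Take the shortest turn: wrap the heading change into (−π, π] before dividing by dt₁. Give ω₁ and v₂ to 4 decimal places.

heading to target = atan2(3.5−-0.5, -5−2) = 2.6224
Δθ = wrap(2.6224 − 0.7854) = 1.8370; ω₁ = Δθ/dt₁ = 0.7348
distance = √((-5−2)² + (3.5−-0.5)²) = 8.0623; v₂ = distance/dt₂ = 3.2249

ω₁ = 0.7348, v₂ = 3.2249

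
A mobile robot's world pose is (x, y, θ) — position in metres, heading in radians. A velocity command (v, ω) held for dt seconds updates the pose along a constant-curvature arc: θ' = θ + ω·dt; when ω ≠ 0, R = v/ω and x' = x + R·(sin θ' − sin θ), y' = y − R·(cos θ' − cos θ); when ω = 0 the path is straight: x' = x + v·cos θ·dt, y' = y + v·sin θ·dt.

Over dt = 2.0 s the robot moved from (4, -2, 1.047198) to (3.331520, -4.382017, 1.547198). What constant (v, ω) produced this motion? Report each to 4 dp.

v = -1.2500, ω = 0.2500

Δθ = 1.547198 − 1.047198 = 0.500000
ω = Δθ/dt = 0.500000/2.0 = 0.2500
R = −Δy/(cos θ' − cos θ) = -5.0000
v = R·ω = -5.0000·0.2500 = -1.2500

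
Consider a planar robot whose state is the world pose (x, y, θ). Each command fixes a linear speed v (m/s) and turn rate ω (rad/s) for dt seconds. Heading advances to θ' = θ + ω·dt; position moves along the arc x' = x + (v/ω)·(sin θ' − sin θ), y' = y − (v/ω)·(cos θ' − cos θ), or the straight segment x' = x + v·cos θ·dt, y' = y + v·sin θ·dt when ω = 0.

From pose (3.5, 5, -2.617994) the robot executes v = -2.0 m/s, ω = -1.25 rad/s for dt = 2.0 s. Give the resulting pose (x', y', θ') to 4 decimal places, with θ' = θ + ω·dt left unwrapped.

θ' = -2.6180 + -1.25·2.0 = -5.1180
R = v/ω = -2.0/-1.25 = 1.6000
x' = 3.5 + 1.6000·(sin -5.1180 − sin -2.6180) = 5.7702
y' = 5 − 1.6000·(cos -5.1180 − cos -2.6180) = 2.9830

(5.7702, 2.9830, -5.1180)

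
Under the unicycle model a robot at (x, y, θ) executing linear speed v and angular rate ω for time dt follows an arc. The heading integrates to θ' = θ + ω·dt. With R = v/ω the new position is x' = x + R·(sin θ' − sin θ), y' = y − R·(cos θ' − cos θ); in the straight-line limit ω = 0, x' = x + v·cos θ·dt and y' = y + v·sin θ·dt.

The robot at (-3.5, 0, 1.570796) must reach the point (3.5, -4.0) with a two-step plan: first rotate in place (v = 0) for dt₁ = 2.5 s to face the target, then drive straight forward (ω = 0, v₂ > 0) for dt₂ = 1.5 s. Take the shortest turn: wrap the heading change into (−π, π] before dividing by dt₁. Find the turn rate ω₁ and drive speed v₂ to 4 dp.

ω₁ = -0.8360, v₂ = 5.3748

heading to target = atan2(-4−0, 3.5−-3.5) = -0.5191
Δθ = wrap(-0.5191 − 1.5708) = -2.0899; ω₁ = Δθ/dt₁ = -0.8360
distance = √((3.5−-3.5)² + (-4−0)²) = 8.0623; v₂ = distance/dt₂ = 5.3748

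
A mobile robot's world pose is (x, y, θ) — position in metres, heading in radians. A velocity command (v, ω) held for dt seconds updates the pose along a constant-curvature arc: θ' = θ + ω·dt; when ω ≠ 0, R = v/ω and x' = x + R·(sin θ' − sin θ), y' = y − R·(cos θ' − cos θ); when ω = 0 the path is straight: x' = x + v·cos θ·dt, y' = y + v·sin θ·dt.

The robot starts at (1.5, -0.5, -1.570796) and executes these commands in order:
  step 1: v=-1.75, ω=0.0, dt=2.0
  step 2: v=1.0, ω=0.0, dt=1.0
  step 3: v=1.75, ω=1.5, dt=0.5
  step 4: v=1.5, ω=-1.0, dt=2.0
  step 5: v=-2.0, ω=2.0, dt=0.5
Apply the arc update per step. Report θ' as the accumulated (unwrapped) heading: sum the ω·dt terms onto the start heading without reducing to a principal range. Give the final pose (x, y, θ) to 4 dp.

(1.8421, -0.5396, -1.8208)

step 1: θ'=-1.5708 (straight) → pose (1.5000, 3.0000, -1.5708)
step 2: θ'=-1.5708 (straight) → pose (1.5000, 2.0000, -1.5708)
step 3: θ'=-0.8208 (R=1.1667) → pose (1.8130, 1.2048, -0.8208)
step 4: θ'=-2.8208 (R=-1.5000) → pose (1.1885, -1.2412, -2.8208)
step 5: θ'=-1.8208 (R=-1.0000) → pose (1.8421, -0.5396, -1.8208)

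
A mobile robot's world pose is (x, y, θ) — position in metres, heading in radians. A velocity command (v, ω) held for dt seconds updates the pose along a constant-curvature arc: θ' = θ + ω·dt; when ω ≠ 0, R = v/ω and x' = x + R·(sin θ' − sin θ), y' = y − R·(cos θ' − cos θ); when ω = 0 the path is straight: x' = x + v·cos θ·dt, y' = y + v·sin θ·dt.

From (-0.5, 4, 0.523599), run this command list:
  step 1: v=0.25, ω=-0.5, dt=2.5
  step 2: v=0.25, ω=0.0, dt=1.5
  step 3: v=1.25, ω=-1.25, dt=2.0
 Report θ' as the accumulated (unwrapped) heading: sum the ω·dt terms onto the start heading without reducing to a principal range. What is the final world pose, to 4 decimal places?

step 1: θ'=-0.7264 (R=-0.5000) → pose (0.0821, 3.9408, -0.7264)
step 2: θ'=-0.7264 (straight) → pose (0.3624, 3.6917, -0.7264)
step 3: θ'=-3.2264 (R=-1.0000) → pose (-0.3865, 1.9477, -3.2264)

(-0.3865, 1.9477, -3.2264)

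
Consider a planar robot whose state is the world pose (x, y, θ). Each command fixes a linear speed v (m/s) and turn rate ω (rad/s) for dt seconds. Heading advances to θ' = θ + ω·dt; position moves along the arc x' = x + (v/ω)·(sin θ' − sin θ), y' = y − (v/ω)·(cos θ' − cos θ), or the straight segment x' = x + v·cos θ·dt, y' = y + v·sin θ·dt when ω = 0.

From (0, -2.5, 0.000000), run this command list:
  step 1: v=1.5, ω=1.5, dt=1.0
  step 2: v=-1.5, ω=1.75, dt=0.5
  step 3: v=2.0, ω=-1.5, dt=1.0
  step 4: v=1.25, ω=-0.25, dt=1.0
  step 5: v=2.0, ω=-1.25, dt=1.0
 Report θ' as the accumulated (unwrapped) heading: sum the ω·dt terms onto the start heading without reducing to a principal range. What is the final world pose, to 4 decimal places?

(3.9440, 0.4161, -0.6250)

step 1: θ'=1.5000 (R=1.0000) → pose (0.9975, -1.5707, 1.5000)
step 2: θ'=2.3750 (R=-0.8571) → pose (1.2579, -2.2488, 2.3750)
step 3: θ'=0.8750 (R=-1.3333) → pose (1.1594, -0.4337, 0.8750)
step 4: θ'=0.6250 (R=-5.0000) → pose (2.0717, 0.4161, 0.6250)
step 5: θ'=-0.6250 (R=-1.6000) → pose (3.9440, 0.4161, -0.6250)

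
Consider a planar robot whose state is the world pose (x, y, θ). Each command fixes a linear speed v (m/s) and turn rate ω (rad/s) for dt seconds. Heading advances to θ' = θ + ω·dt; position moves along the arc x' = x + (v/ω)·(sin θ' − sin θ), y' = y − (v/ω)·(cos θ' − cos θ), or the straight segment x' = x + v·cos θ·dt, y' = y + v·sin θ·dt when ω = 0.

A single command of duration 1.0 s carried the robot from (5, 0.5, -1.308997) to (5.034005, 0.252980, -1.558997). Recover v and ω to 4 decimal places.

v = 0.2500, ω = -0.2500

Δθ = -1.558997 − -1.308997 = -0.250000
ω = Δθ/dt = -0.250000/1.0 = -0.2500
R = −Δy/(cos θ' − cos θ) = -1.0000
v = R·ω = -1.0000·-0.2500 = 0.2500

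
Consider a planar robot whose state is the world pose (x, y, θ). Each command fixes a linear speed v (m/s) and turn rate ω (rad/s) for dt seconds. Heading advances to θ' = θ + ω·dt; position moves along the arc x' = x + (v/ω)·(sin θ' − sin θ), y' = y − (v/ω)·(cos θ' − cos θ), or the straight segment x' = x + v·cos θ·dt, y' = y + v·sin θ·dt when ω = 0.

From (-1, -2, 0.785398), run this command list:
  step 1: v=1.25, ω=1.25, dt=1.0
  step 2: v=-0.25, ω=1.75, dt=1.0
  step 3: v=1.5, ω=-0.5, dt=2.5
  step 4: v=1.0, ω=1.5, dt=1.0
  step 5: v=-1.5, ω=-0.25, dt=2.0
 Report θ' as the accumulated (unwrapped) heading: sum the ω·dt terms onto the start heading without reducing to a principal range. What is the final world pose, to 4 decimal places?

(-2.6345, 0.6907, 3.5354)

step 1: θ'=2.0354 (R=1.0000) → pose (-0.8131, -0.8448, 2.0354)
step 2: θ'=3.7854 (R=-0.1429) → pose (-0.5996, -0.8951, 3.7854)
step 3: θ'=2.5354 (R=-3.0000) → pose (-4.1096, -0.9611, 2.5354)
step 4: θ'=4.0354 (R=0.6667) → pose (-5.0091, -1.0913, 4.0354)
step 5: θ'=3.5354 (R=6.0000) → pose (-2.6345, 0.6907, 3.5354)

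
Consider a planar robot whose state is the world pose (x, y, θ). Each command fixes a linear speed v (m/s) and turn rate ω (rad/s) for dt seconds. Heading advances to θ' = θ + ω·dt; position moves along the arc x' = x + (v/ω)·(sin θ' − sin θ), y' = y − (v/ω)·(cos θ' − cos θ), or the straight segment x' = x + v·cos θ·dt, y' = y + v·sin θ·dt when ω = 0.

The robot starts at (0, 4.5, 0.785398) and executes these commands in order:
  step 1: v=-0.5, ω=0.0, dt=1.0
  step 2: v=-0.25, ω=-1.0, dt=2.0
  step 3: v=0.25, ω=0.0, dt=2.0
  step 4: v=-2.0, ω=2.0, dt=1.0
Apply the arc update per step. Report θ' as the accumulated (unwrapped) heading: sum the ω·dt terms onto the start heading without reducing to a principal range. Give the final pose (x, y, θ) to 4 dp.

step 1: θ'=0.7854 (straight) → pose (-0.3536, 4.1464, 0.7854)
step 2: θ'=-1.2146 (R=0.2500) → pose (-0.7646, 4.2360, -1.2146)
step 3: θ'=-1.2146 (straight) → pose (-0.5903, 3.7674, -1.2146)
step 4: θ'=0.7854 (R=-1.0000) → pose (-2.2346, 4.1258, 0.7854)

(-2.2346, 4.1258, 0.7854)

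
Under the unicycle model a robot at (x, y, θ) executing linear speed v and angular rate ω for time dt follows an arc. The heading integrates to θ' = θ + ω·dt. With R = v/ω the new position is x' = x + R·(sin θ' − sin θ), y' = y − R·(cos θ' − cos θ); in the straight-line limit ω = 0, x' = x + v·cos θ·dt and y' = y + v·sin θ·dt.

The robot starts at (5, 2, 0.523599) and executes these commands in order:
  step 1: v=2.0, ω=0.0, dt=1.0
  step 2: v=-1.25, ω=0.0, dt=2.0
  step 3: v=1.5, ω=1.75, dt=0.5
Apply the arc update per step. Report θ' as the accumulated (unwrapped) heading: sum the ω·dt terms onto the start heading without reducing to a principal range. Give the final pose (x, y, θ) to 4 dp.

step 1: θ'=0.5236 (straight) → pose (6.7321, 3.0000, 0.5236)
step 2: θ'=0.5236 (straight) → pose (4.5670, 1.7500, 0.5236)
step 3: θ'=1.3986 (R=0.8571) → pose (4.9829, 2.3454, 1.3986)

(4.9829, 2.3454, 1.3986)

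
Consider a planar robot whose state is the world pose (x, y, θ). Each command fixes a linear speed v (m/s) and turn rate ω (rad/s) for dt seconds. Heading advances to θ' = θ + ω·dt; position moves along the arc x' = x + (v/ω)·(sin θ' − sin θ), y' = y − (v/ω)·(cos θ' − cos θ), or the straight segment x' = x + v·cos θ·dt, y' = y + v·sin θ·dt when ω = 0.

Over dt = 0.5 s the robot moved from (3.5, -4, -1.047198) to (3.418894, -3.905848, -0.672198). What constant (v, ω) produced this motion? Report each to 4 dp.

v = -0.2500, ω = 0.7500

Δθ = -0.672198 − -1.047198 = 0.375000
ω = Δθ/dt = 0.375000/0.5 = 0.7500
R = −Δy/(cos θ' − cos θ) = -0.3333
v = R·ω = -0.3333·0.7500 = -0.2500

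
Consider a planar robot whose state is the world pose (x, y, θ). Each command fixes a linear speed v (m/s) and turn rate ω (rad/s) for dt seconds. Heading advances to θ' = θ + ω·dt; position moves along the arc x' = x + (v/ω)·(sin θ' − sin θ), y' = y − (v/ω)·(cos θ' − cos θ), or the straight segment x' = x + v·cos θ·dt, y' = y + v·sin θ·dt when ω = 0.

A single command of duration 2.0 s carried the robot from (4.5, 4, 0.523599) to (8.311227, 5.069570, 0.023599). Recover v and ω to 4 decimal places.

v = 2.0000, ω = -0.2500

Δθ = 0.023599 − 0.523599 = -0.500000
ω = Δθ/dt = -0.500000/2.0 = -0.2500
R = Δx/(sin θ' − sin θ) = -8.0000
v = R·ω = -8.0000·-0.2500 = 2.0000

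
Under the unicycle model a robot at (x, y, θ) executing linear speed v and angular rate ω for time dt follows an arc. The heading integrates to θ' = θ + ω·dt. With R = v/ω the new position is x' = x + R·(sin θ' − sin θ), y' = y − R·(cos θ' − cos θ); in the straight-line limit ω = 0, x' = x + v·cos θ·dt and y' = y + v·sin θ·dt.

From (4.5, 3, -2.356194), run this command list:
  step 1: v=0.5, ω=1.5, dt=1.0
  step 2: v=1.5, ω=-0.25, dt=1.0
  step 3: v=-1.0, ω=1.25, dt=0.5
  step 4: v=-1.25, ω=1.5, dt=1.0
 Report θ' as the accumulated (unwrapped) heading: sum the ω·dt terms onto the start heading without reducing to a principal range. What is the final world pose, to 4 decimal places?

step 1: θ'=-0.8562 (R=0.3333) → pose (4.4839, 2.5459, -0.8562)
step 2: θ'=-1.1062 (R=-6.0000) → pose (5.3158, 1.3024, -1.1062)
step 3: θ'=-0.4812 (R=-0.8000) → pose (4.9709, 1.6531, -0.4812)
step 4: θ'=1.0188 (R=-0.8333) → pose (3.8756, 1.3513, 1.0188)

(3.8756, 1.3513, 1.0188)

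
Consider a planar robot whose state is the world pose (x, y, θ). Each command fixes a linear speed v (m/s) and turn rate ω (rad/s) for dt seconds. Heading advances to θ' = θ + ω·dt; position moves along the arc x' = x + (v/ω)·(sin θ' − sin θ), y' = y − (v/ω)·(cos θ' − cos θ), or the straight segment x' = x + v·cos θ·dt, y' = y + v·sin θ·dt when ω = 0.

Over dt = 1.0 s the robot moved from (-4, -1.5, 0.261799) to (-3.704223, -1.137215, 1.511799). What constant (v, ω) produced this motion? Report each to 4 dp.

Δθ = 1.511799 − 0.261799 = 1.250000
ω = Δθ/dt = 1.250000/1.0 = 1.2500
R = −Δy/(cos θ' − cos θ) = 0.4000
v = R·ω = 0.4000·1.2500 = 0.5000

v = 0.5000, ω = 1.2500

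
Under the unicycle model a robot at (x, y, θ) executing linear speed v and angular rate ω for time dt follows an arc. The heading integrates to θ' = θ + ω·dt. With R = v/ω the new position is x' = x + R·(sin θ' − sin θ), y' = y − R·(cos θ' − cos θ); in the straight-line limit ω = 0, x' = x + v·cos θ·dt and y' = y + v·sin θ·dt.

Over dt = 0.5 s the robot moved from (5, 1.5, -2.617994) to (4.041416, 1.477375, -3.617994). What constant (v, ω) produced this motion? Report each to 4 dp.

v = 2.0000, ω = -2.0000

Δθ = -3.617994 − -2.617994 = -1.000000
ω = Δθ/dt = -1.000000/0.5 = -2.0000
R = Δx/(sin θ' − sin θ) = -1.0000
v = R·ω = -1.0000·-2.0000 = 2.0000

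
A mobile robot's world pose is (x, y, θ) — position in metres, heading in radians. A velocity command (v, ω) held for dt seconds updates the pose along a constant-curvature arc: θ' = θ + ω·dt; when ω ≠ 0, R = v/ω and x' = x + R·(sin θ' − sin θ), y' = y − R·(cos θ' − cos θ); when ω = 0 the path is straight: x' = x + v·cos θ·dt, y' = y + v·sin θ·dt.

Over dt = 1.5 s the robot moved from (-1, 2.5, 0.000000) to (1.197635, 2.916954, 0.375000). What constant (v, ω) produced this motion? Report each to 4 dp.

v = 1.5000, ω = 0.2500

Δθ = 0.375000 − 0.000000 = 0.375000
ω = Δθ/dt = 0.375000/1.5 = 0.2500
R = Δx/(sin θ' − sin θ) = 6.0000
v = R·ω = 6.0000·0.2500 = 1.5000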